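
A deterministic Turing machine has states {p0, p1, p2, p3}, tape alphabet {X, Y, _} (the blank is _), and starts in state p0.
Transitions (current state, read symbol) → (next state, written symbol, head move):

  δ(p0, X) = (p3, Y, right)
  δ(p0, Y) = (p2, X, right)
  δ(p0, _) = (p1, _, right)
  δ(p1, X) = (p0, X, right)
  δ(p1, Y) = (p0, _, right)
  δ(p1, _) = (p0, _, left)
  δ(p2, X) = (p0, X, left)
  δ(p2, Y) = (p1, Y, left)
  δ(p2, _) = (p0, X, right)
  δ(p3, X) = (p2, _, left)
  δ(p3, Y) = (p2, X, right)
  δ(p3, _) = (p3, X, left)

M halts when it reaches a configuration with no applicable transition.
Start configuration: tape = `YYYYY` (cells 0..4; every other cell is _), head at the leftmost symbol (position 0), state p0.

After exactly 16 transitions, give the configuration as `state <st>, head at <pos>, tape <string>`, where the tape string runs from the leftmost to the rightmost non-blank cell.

p0 | [Y]YYYY___   read Y → write X, move right, go to p2
p2 | X[Y]YYY___   read Y → write Y, move left, go to p1
p1 | [X]YYYY___   read X → write X, move right, go to p0
p0 | X[Y]YYY___   read Y → write X, move right, go to p2
p2 | XX[Y]YY___   read Y → write Y, move left, go to p1
p1 | X[X]YYY___   read X → write X, move right, go to p0
p0 | XX[Y]YY___   read Y → write X, move right, go to p2
p2 | XXX[Y]Y___   read Y → write Y, move left, go to p1
p1 | XX[X]YY___   read X → write X, move right, go to p0
p0 | XXX[Y]Y___   read Y → write X, move right, go to p2
p2 | XXXX[Y]___   read Y → write Y, move left, go to p1
p1 | XXX[X]Y___   read X → write X, move right, go to p0
p0 | XXXX[Y]___   read Y → write X, move right, go to p2
p2 | XXXXX[_]__   read _ → write X, move right, go to p0
p0 | XXXXXX[_]_   read _ → write _, move right, go to p1
p1 | XXXXXX_[_]   read _ → write _, move left, go to p0
p0 | XXXXXX[_]_
After 16 steps: state p0, head at 6, tape XXXXXX.

state p0, head at 6, tape XXXXXX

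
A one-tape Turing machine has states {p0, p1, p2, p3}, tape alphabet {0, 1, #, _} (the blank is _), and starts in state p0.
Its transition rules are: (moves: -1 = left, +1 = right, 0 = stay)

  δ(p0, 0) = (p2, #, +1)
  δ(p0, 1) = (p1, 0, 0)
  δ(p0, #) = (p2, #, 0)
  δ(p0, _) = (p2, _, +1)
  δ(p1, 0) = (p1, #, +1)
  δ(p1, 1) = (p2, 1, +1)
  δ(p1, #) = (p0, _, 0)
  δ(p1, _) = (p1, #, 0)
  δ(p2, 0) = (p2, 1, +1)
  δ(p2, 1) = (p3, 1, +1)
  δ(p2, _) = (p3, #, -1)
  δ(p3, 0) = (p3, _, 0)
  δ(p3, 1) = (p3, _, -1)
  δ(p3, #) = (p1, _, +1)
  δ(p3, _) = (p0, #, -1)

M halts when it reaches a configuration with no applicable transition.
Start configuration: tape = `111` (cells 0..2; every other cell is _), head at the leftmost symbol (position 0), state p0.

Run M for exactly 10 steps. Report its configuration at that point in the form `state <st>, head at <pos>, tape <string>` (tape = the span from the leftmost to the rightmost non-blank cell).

p0 | [1]11__   read 1 → write 0, move 0, go to p1
p1 | [0]11__   read 0 → write #, move +1, go to p1
p1 | #[1]1__   read 1 → write 1, move +1, go to p2
p2 | #1[1]__   read 1 → write 1, move +1, go to p3
p3 | #11[_]_   read _ → write #, move -1, go to p0
p0 | #1[1]#_   read 1 → write 0, move 0, go to p1
p1 | #1[0]#_   read 0 → write #, move +1, go to p1
p1 | #1#[#]_   read # → write _, move 0, go to p0
p0 | #1#[_]_   read _ → write _, move +1, go to p2
p2 | #1#_[_]   read _ → write #, move -1, go to p3
p3 | #1#[_]#
After 10 steps: state p3, head at 3, tape #1#_#.

state p3, head at 3, tape #1#_#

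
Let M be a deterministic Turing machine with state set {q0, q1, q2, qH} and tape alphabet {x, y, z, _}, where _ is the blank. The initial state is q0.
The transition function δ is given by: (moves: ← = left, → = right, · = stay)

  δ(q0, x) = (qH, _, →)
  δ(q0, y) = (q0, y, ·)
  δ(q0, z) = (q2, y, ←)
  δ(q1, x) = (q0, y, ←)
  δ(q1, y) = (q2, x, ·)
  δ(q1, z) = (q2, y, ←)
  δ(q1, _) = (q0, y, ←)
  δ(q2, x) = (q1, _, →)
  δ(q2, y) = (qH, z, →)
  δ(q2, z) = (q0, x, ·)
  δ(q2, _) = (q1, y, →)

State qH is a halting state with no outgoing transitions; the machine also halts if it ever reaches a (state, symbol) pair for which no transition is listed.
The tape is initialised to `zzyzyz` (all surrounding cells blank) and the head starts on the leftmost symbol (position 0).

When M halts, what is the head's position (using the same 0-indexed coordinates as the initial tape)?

5

q0 | _[z]zyzyz_   read z → write y, move ←, go to q2
q2 | [_]yzyzyz_   read _ → write y, move →, go to q1
q1 | y[y]zyzyz_   read y → write x, move ·, go to q2
q2 | y[x]zyzyz_   read x → write _, move →, go to q1
q1 | y_[z]yzyz_   read z → write y, move ←, go to q2
q2 | y[_]yyzyz_   read _ → write y, move →, go to q1
q1 | yy[y]yzyz_   read y → write x, move ·, go to q2
q2 | yy[x]yzyz_   read x → write _, move →, go to q1
q1 | yy_[y]zyz_   read y → write x, move ·, go to q2
q2 | yy_[x]zyz_   read x → write _, move →, go to q1
q1 | yy__[z]yz_   read z → write y, move ←, go to q2
q2 | yy_[_]yyz_   read _ → write y, move →, go to q1
q1 | yy_y[y]yz_   read y → write x, move ·, go to q2
q2 | yy_y[x]yz_   read x → write _, move →, go to q1
q1 | yy_y_[y]z_   read y → write x, move ·, go to q2
q2 | yy_y_[x]z_   read x → write _, move →, go to q1
q1 | yy_y__[z]_   read z → write y, move ←, go to q2
q2 | yy_y_[_]y_   read _ → write y, move →, go to q1
q1 | yy_y_y[y]_   read y → write x, move ·, go to q2
q2 | yy_y_y[x]_   read x → write _, move →, go to q1
q1 | yy_y_y_[_]   read _ → write y, move ←, go to q0
q0 | yy_y_y[_]y
At halt the head is at cell 5.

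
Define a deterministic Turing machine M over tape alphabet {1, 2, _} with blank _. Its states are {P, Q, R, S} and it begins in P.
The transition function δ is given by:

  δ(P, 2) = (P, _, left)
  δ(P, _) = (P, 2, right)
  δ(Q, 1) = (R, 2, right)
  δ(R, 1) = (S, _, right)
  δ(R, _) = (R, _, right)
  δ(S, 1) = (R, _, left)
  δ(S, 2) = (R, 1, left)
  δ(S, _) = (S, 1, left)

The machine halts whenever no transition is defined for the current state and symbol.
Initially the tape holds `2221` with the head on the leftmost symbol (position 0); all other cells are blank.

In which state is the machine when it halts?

P

P | ___[2]221   read 2 → write _, move left, go to P
P | __[_]_221   read _ → write 2, move right, go to P
P | __2[_]221   read _ → write 2, move right, go to P
P | __22[2]21   read 2 → write _, move left, go to P
P | __2[2]_21   read 2 → write _, move left, go to P
P | __[2]__21   read 2 → write _, move left, go to P
P | _[_]___21   read _ → write 2, move right, go to P
P | _2[_]__21   read _ → write 2, move right, go to P
P | _22[_]_21   read _ → write 2, move right, go to P
P | _222[_]21   read _ → write 2, move right, go to P
P | _2222[2]1   read 2 → write _, move left, go to P
P | _222[2]_1   read 2 → write _, move left, go to P
P | _22[2]__1   read 2 → write _, move left, go to P
P | _2[2]___1   read 2 → write _, move left, go to P
P | _[2]____1   read 2 → write _, move left, go to P
P | [_]_____1   read _ → write 2, move right, go to P
P | 2[_]____1   read _ → write 2, move right, go to P
P | 22[_]___1   read _ → write 2, move right, go to P
P | 222[_]__1   read _ → write 2, move right, go to P
P | 2222[_]_1   read _ → write 2, move right, go to P
P | 22222[_]1   read _ → write 2, move right, go to P
P | 222222[1]
No transition is defined for (P, 1); M halts in state P.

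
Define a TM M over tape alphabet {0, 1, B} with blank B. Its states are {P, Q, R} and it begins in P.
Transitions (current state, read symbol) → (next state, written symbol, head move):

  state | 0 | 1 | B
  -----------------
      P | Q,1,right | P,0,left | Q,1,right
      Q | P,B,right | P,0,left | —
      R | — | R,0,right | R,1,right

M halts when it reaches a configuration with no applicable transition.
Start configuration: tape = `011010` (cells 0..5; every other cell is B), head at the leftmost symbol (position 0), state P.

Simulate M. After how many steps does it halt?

16

state=P head=0 tape=B[0]11010B   (P,0)→(Q,1,right)
state=Q head=1 tape=B1[1]1010B   (Q,1)→(P,0,left)
state=P head=0 tape=B[1]01010B   (P,1)→(P,0,left)
state=P head=-1 tape=[B]001010B   (P,B)→(Q,1,right)
state=Q head=0 tape=1[0]01010B   (Q,0)→(P,B,right)
state=P head=1 tape=1B[0]1010B   (P,0)→(Q,1,right)
state=Q head=2 tape=1B1[1]010B   (Q,1)→(P,0,left)
state=P head=1 tape=1B[1]0010B   (P,1)→(P,0,left)
state=P head=0 tape=1[B]00010B   (P,B)→(Q,1,right)
state=Q head=1 tape=11[0]0010B   (Q,0)→(P,B,right)
state=P head=2 tape=11B[0]010B   (P,0)→(Q,1,right)
state=Q head=3 tape=11B1[0]10B   (Q,0)→(P,B,right)
state=P head=4 tape=11B1B[1]0B   (P,1)→(P,0,left)
state=P head=3 tape=11B1[B]00B   (P,B)→(Q,1,right)
state=Q head=4 tape=11B11[0]0B   (Q,0)→(P,B,right)
state=P head=5 tape=11B11B[0]B   (P,0)→(Q,1,right)
state=Q head=6 tape=11B11B1[B]
M halts after 16 transitions.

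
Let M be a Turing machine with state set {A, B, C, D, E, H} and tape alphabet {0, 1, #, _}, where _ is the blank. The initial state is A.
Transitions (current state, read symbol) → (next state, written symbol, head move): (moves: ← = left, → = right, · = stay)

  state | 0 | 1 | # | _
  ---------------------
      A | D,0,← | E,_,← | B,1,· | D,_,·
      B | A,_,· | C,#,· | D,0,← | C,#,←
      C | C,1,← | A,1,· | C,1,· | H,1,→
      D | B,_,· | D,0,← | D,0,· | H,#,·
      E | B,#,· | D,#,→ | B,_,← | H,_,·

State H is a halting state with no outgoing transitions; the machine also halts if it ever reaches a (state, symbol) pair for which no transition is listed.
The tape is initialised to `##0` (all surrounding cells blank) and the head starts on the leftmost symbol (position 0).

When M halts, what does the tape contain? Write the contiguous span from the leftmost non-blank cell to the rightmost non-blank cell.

#0

state=A head=0 tape=_[#]#0   (A,#)→(B,1,·)
state=B head=0 tape=_[1]#0   (B,1)→(C,#,·)
state=C head=0 tape=_[#]#0   (C,#)→(C,1,·)
state=C head=0 tape=_[1]#0   (C,1)→(A,1,·)
state=A head=0 tape=_[1]#0   (A,1)→(E,_,←)
state=E head=-1 tape=[_]_#0   (E,_)→(H,_,·)
state=H head=-1 tape=[_]_#0
The non-blank tape span at halt is #0.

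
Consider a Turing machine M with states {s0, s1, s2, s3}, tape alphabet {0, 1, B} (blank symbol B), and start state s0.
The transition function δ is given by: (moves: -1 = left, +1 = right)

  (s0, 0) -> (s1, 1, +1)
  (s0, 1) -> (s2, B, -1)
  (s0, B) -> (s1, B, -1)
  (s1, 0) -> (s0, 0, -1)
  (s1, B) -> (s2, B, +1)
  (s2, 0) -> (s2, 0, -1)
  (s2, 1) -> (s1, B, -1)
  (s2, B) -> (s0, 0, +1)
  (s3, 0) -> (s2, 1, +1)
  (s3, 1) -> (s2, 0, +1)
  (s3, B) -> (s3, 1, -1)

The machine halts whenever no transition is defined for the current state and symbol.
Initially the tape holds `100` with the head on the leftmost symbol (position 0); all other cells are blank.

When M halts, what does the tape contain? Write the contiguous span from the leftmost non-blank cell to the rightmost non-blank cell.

010101B0

s0 | BBBB[1]00BBB   read 1 → write B, move -1, go to s2
s2 | BBB[B]B00BBB   read B → write 0, move +1, go to s0
s0 | BBB0[B]00BBB   read B → write B, move -1, go to s1
s1 | BBB[0]B00BBB   read 0 → write 0, move -1, go to s0
s0 | BB[B]0B00BBB   read B → write B, move -1, go to s1
s1 | B[B]B0B00BBB   read B → write B, move +1, go to s2
s2 | BB[B]0B00BBB   read B → write 0, move +1, go to s0
s0 | BB0[0]B00BBB   read 0 → write 1, move +1, go to s1
s1 | BB01[B]00BBB   read B → write B, move +1, go to s2
s2 | BB01B[0]0BBB   read 0 → write 0, move -1, go to s2
s2 | BB01[B]00BBB   read B → write 0, move +1, go to s0
s0 | BB010[0]0BBB   read 0 → write 1, move +1, go to s1
s1 | BB0101[0]BBB   read 0 → write 0, move -1, go to s0
s0 | BB010[1]0BBB   read 1 → write B, move -1, go to s2
s2 | BB01[0]B0BBB   read 0 → write 0, move -1, go to s2
s2 | BB0[1]0B0BBB   read 1 → write B, move -1, go to s1
s1 | BB[0]B0B0BBB   read 0 → write 0, move -1, go to s0
s0 | B[B]0B0B0BBB   read B → write B, move -1, go to s1
s1 | [B]B0B0B0BBB   read B → write B, move +1, go to s2
s2 | B[B]0B0B0BBB   read B → write 0, move +1, go to s0
s0 | B0[0]B0B0BBB   read 0 → write 1, move +1, go to s1
s1 | B01[B]0B0BBB   read B → write B, move +1, go to s2
s2 | B01B[0]B0BBB   read 0 → write 0, move -1, go to s2
s2 | B01[B]0B0BBB   read B → write 0, move +1, go to s0
s0 | B010[0]B0BBB   read 0 → write 1, move +1, go to s1
s1 | B0101[B]0BBB   read B → write B, move +1, go to s2
s2 | B0101B[0]BBB   read 0 → write 0, move -1, go to s2
s2 | B0101[B]0BBB   read B → write 0, move +1, go to s0
s0 | B01010[0]BBB   read 0 → write 1, move +1, go to s1
s1 | B010101[B]BB   read B → write B, move +1, go to s2
s2 | B010101B[B]B   read B → write 0, move +1, go to s0
s0 | B010101B0[B]   read B → write B, move -1, go to s1
s1 | B010101B[0]B   read 0 → write 0, move -1, go to s0
s0 | B010101[B]0B   read B → write B, move -1, go to s1
s1 | B01010[1]B0B
The non-blank tape span at halt is 010101B0.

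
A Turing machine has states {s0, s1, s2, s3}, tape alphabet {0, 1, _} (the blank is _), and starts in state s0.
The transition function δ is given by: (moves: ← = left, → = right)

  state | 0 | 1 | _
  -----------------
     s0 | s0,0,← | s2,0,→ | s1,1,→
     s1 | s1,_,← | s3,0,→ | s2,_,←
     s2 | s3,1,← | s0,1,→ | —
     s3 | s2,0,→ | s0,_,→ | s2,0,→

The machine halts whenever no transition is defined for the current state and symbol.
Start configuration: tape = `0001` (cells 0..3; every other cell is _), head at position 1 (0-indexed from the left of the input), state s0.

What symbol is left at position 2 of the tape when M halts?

state=s0 head=1 tape=_0[0]01_   (s0,0)→(s0,0,←)
state=s0 head=0 tape=_[0]001_   (s0,0)→(s0,0,←)
state=s0 head=-1 tape=[_]0001_   (s0,_)→(s1,1,→)
state=s1 head=0 tape=1[0]001_   (s1,0)→(s1,_,←)
state=s1 head=-1 tape=[1]_001_   (s1,1)→(s3,0,→)
state=s3 head=0 tape=0[_]001_   (s3,_)→(s2,0,→)
state=s2 head=1 tape=00[0]01_   (s2,0)→(s3,1,←)
state=s3 head=0 tape=0[0]101_   (s3,0)→(s2,0,→)
state=s2 head=1 tape=00[1]01_   (s2,1)→(s0,1,→)
state=s0 head=2 tape=001[0]1_   (s0,0)→(s0,0,←)
state=s0 head=1 tape=00[1]01_   (s0,1)→(s2,0,→)
state=s2 head=2 tape=000[0]1_   (s2,0)→(s3,1,←)
state=s3 head=1 tape=00[0]11_   (s3,0)→(s2,0,→)
state=s2 head=2 tape=000[1]1_   (s2,1)→(s0,1,→)
state=s0 head=3 tape=0001[1]_   (s0,1)→(s2,0,→)
state=s2 head=4 tape=00010[_]
Cell 2 holds 1 when M halts.

1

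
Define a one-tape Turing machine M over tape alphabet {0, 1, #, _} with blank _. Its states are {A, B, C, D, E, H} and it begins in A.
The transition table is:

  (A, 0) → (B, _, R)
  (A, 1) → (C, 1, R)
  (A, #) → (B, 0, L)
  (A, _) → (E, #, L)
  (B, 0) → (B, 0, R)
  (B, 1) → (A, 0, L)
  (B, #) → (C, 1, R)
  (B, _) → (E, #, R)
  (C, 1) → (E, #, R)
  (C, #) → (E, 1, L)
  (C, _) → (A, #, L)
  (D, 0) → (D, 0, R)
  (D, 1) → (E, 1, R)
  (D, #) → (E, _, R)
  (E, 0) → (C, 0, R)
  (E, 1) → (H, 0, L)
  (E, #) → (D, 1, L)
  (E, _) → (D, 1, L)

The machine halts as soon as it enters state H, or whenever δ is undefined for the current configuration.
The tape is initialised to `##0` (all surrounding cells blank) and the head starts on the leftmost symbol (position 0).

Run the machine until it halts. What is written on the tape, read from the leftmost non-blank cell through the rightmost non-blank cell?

#0#_01

state=A head=0 tape=_[#]#0__   (A,#)→(B,0,L)
state=B head=-1 tape=[_]0#0__   (B,_)→(E,#,R)
state=E head=0 tape=#[0]#0__   (E,0)→(C,0,R)
state=C head=1 tape=#0[#]0__   (C,#)→(E,1,L)
state=E head=0 tape=#[0]10__   (E,0)→(C,0,R)
state=C head=1 tape=#0[1]0__   (C,1)→(E,#,R)
state=E head=2 tape=#0#[0]__   (E,0)→(C,0,R)
state=C head=3 tape=#0#0[_]_   (C,_)→(A,#,L)
state=A head=2 tape=#0#[0]#_   (A,0)→(B,_,R)
state=B head=3 tape=#0#_[#]_   (B,#)→(C,1,R)
state=C head=4 tape=#0#_1[_]   (C,_)→(A,#,L)
state=A head=3 tape=#0#_[1]#   (A,1)→(C,1,R)
state=C head=4 tape=#0#_1[#]   (C,#)→(E,1,L)
state=E head=3 tape=#0#_[1]1   (E,1)→(H,0,L)
state=H head=2 tape=#0#[_]01
The non-blank tape span at halt is #0#_01.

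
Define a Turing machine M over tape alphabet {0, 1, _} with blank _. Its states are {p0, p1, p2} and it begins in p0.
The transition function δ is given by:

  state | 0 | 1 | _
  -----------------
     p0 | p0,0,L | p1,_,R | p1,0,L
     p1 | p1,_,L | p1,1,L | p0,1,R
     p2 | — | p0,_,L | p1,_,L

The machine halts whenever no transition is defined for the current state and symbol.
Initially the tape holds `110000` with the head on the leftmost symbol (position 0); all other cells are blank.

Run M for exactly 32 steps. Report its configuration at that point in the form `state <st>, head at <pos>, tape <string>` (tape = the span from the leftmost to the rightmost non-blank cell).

p0 | __[1]10000   read 1 → write _, move R, go to p1
p1 | ___[1]0000   read 1 → write 1, move L, go to p1
p1 | __[_]10000   read _ → write 1, move R, go to p0
p0 | __1[1]0000   read 1 → write _, move R, go to p1
p1 | __1_[0]000   read 0 → write _, move L, go to p1
p1 | __1[_]_000   read _ → write 1, move R, go to p0
p0 | __11[_]000   read _ → write 0, move L, go to p1
p1 | __1[1]0000   read 1 → write 1, move L, go to p1
p1 | __[1]10000   read 1 → write 1, move L, go to p1
p1 | _[_]110000   read _ → write 1, move R, go to p0
p0 | _1[1]10000   read 1 → write _, move R, go to p1
p1 | _1_[1]0000   read 1 → write 1, move L, go to p1
p1 | _1[_]10000   read _ → write 1, move R, go to p0
p0 | _11[1]0000   read 1 → write _, move R, go to p1
p1 | _11_[0]000   read 0 → write _, move L, go to p1
p1 | _11[_]_000   read _ → write 1, move R, go to p0
p0 | _111[_]000   read _ → write 0, move L, go to p1
p1 | _11[1]0000   read 1 → write 1, move L, go to p1
p1 | _1[1]10000   read 1 → write 1, move L, go to p1
p1 | _[1]110000   read 1 → write 1, move L, go to p1
p1 | [_]1110000   read _ → write 1, move R, go to p0
p0 | 1[1]110000   read 1 → write _, move R, go to p1
p1 | 1_[1]10000   read 1 → write 1, move L, go to p1
p1 | 1[_]110000   read _ → write 1, move R, go to p0
p0 | 11[1]10000   read 1 → write _, move R, go to p1
p1 | 11_[1]0000   read 1 → write 1, move L, go to p1
p1 | 11[_]10000   read _ → write 1, move R, go to p0
p0 | 111[1]0000   read 1 → write _, move R, go to p1
p1 | 111_[0]000   read 0 → write _, move L, go to p1
p1 | 111[_]_000   read _ → write 1, move R, go to p0
p0 | 1111[_]000   read _ → write 0, move L, go to p1
p1 | 111[1]0000   read 1 → write 1, move L, go to p1
p1 | 11[1]10000
After 32 steps: state p1, head at 0, tape 11110000.

state p1, head at 0, tape 11110000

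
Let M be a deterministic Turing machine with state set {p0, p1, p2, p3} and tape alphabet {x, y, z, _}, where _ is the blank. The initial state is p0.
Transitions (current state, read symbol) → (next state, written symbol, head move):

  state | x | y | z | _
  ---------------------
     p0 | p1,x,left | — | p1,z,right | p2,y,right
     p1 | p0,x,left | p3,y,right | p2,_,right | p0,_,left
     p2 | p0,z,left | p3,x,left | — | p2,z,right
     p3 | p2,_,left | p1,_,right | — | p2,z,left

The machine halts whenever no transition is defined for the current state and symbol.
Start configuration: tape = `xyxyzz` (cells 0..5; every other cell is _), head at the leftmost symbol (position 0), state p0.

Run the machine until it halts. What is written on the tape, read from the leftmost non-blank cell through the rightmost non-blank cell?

state=p0 head=0 tape=__[x]yxyzz   (p0,x)→(p1,x,left)
state=p1 head=-1 tape=_[_]xyxyzz   (p1,_)→(p0,_,left)
state=p0 head=-2 tape=[_]_xyxyzz   (p0,_)→(p2,y,right)
state=p2 head=-1 tape=y[_]xyxyzz   (p2,_)→(p2,z,right)
state=p2 head=0 tape=yz[x]yxyzz   (p2,x)→(p0,z,left)
state=p0 head=-1 tape=y[z]zyxyzz   (p0,z)→(p1,z,right)
state=p1 head=0 tape=yz[z]yxyzz   (p1,z)→(p2,_,right)
state=p2 head=1 tape=yz_[y]xyzz   (p2,y)→(p3,x,left)
state=p3 head=0 tape=yz[_]xxyzz   (p3,_)→(p2,z,left)
state=p2 head=-1 tape=y[z]zxxyzz
The non-blank tape span at halt is yzzxxyzz.

yzzxxyzz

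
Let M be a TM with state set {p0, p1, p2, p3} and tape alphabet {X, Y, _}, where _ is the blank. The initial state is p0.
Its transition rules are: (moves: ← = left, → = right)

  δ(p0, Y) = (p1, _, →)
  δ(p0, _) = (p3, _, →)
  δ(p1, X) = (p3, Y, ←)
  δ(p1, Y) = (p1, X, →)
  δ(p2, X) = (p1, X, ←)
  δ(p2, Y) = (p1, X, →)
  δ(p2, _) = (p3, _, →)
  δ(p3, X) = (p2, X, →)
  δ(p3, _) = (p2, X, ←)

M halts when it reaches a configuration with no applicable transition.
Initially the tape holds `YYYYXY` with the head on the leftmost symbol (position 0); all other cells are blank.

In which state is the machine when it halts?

p0 | [Y]YYYXY_   read Y → write _, move →, go to p1
p1 | _[Y]YYXY_   read Y → write X, move →, go to p1
p1 | _X[Y]YXY_   read Y → write X, move →, go to p1
p1 | _XX[Y]XY_   read Y → write X, move →, go to p1
p1 | _XXX[X]Y_   read X → write Y, move ←, go to p3
p3 | _XX[X]YY_   read X → write X, move →, go to p2
p2 | _XXX[Y]Y_   read Y → write X, move →, go to p1
p1 | _XXXX[Y]_   read Y → write X, move →, go to p1
p1 | _XXXXX[_]
No transition is defined for (p1, _); M halts in state p1.

p1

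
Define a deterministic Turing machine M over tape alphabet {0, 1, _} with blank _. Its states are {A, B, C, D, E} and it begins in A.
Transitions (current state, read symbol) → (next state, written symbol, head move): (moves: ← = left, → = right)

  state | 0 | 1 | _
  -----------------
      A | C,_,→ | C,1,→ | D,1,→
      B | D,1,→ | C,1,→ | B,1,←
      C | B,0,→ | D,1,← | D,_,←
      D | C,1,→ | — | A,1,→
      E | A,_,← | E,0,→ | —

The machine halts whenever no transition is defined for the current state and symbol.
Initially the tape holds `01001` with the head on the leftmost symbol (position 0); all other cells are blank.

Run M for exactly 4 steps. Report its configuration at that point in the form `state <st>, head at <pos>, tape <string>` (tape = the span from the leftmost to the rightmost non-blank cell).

state C, head at 2, tape 11001

state=A head=0 tape=[0]1001   (A,0)→(C,_,→)
state=C head=1 tape=_[1]001   (C,1)→(D,1,←)
state=D head=0 tape=[_]1001   (D,_)→(A,1,→)
state=A head=1 tape=1[1]001   (A,1)→(C,1,→)
state=C head=2 tape=11[0]01
After 4 steps: state C, head at 2, tape 11001.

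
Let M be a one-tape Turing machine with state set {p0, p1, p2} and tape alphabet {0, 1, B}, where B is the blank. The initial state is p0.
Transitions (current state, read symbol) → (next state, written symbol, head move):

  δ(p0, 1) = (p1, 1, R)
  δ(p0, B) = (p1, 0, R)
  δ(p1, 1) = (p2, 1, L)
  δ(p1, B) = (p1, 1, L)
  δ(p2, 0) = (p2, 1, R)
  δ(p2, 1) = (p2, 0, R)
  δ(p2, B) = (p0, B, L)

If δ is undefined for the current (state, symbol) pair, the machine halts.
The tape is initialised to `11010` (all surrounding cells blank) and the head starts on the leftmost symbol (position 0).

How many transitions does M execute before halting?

15

state=p0 head=0 tape=[1]1010BB   (p0,1)→(p1,1,R)
state=p1 head=1 tape=1[1]010BB   (p1,1)→(p2,1,L)
state=p2 head=0 tape=[1]1010BB   (p2,1)→(p2,0,R)
state=p2 head=1 tape=0[1]010BB   (p2,1)→(p2,0,R)
state=p2 head=2 tape=00[0]10BB   (p2,0)→(p2,1,R)
state=p2 head=3 tape=001[1]0BB   (p2,1)→(p2,0,R)
state=p2 head=4 tape=0010[0]BB   (p2,0)→(p2,1,R)
state=p2 head=5 tape=00101[B]B   (p2,B)→(p0,B,L)
state=p0 head=4 tape=0010[1]BB   (p0,1)→(p1,1,R)
state=p1 head=5 tape=00101[B]B   (p1,B)→(p1,1,L)
state=p1 head=4 tape=0010[1]1B   (p1,1)→(p2,1,L)
state=p2 head=3 tape=001[0]11B   (p2,0)→(p2,1,R)
state=p2 head=4 tape=0011[1]1B   (p2,1)→(p2,0,R)
state=p2 head=5 tape=00110[1]B   (p2,1)→(p2,0,R)
state=p2 head=6 tape=001100[B]   (p2,B)→(p0,B,L)
state=p0 head=5 tape=00110[0]B
M halts after 15 transitions.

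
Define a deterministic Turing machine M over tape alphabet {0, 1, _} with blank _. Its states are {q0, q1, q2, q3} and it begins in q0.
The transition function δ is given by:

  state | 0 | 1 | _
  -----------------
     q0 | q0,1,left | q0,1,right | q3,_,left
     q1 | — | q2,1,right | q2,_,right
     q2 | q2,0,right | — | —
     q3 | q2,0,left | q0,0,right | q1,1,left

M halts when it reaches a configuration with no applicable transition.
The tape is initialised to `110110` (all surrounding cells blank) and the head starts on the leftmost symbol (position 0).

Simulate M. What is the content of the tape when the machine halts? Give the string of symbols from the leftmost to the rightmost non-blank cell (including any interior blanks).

q0 | [1]10110_   read 1 → write 1, move right, go to q0
q0 | 1[1]0110_   read 1 → write 1, move right, go to q0
q0 | 11[0]110_   read 0 → write 1, move left, go to q0
q0 | 1[1]1110_   read 1 → write 1, move right, go to q0
q0 | 11[1]110_   read 1 → write 1, move right, go to q0
q0 | 111[1]10_   read 1 → write 1, move right, go to q0
q0 | 1111[1]0_   read 1 → write 1, move right, go to q0
q0 | 11111[0]_   read 0 → write 1, move left, go to q0
q0 | 1111[1]1_   read 1 → write 1, move right, go to q0
q0 | 11111[1]_   read 1 → write 1, move right, go to q0
q0 | 111111[_]   read _ → write _, move left, go to q3
q3 | 11111[1]_   read 1 → write 0, move right, go to q0
q0 | 111110[_]   read _ → write _, move left, go to q3
q3 | 11111[0]_   read 0 → write 0, move left, go to q2
q2 | 1111[1]0_
The non-blank tape span at halt is 111110.

111110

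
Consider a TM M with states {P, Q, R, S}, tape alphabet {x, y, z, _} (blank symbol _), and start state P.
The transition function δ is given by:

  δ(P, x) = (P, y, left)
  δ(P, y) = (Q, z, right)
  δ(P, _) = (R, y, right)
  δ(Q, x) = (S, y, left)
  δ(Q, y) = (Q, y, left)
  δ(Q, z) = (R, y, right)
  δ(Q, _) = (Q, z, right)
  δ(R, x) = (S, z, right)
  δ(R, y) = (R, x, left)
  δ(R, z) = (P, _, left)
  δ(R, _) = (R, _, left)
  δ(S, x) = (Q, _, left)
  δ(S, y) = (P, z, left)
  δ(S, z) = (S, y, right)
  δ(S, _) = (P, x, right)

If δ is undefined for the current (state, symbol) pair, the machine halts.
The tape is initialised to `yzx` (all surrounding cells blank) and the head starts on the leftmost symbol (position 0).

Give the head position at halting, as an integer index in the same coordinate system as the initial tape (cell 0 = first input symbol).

1

state=P head=0 tape=[y]zx___   (P,y)→(Q,z,right)
state=Q head=1 tape=z[z]x___   (Q,z)→(R,y,right)
state=R head=2 tape=zy[x]___   (R,x)→(S,z,right)
state=S head=3 tape=zyz[_]__   (S,_)→(P,x,right)
state=P head=4 tape=zyzx[_]_   (P,_)→(R,y,right)
state=R head=5 tape=zyzxy[_]   (R,_)→(R,_,left)
state=R head=4 tape=zyzx[y]_   (R,y)→(R,x,left)
state=R head=3 tape=zyz[x]x_   (R,x)→(S,z,right)
state=S head=4 tape=zyzz[x]_   (S,x)→(Q,_,left)
state=Q head=3 tape=zyz[z]__   (Q,z)→(R,y,right)
state=R head=4 tape=zyzy[_]_   (R,_)→(R,_,left)
state=R head=3 tape=zyz[y]__   (R,y)→(R,x,left)
state=R head=2 tape=zy[z]x__   (R,z)→(P,_,left)
state=P head=1 tape=z[y]_x__   (P,y)→(Q,z,right)
state=Q head=2 tape=zz[_]x__   (Q,_)→(Q,z,right)
state=Q head=3 tape=zzz[x]__   (Q,x)→(S,y,left)
state=S head=2 tape=zz[z]y__   (S,z)→(S,y,right)
state=S head=3 tape=zzy[y]__   (S,y)→(P,z,left)
state=P head=2 tape=zz[y]z__   (P,y)→(Q,z,right)
state=Q head=3 tape=zzz[z]__   (Q,z)→(R,y,right)
state=R head=4 tape=zzzy[_]_   (R,_)→(R,_,left)
state=R head=3 tape=zzz[y]__   (R,y)→(R,x,left)
state=R head=2 tape=zz[z]x__   (R,z)→(P,_,left)
state=P head=1 tape=z[z]_x__
At halt the head is at cell 1.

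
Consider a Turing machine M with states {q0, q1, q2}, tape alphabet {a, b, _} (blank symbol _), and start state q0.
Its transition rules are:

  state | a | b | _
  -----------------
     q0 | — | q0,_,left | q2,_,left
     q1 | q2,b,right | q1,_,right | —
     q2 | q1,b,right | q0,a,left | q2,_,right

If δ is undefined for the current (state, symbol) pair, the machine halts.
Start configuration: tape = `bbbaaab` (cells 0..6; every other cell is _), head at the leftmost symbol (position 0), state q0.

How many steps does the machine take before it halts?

24

q0 | __[b]bbaaab   read b → write _, move left, go to q0
q0 | _[_]_bbaaab   read _ → write _, move left, go to q2
q2 | [_]__bbaaab   read _ → write _, move right, go to q2
q2 | _[_]_bbaaab   read _ → write _, move right, go to q2
q2 | __[_]bbaaab   read _ → write _, move right, go to q2
q2 | ___[b]baaab   read b → write a, move left, go to q0
q0 | __[_]abaaab   read _ → write _, move left, go to q2
q2 | _[_]_abaaab   read _ → write _, move right, go to q2
q2 | __[_]abaaab   read _ → write _, move right, go to q2
q2 | ___[a]baaab   read a → write b, move right, go to q1
q1 | ___b[b]aaab   read b → write _, move right, go to q1
q1 | ___b_[a]aab   read a → write b, move right, go to q2
q2 | ___b_b[a]ab   read a → write b, move right, go to q1
q1 | ___b_bb[a]b   read a → write b, move right, go to q2
q2 | ___b_bbb[b]   read b → write a, move left, go to q0
q0 | ___b_bb[b]a   read b → write _, move left, go to q0
q0 | ___b_b[b]_a   read b → write _, move left, go to q0
q0 | ___b_[b]__a   read b → write _, move left, go to q0
q0 | ___b[_]___a   read _ → write _, move left, go to q2
q2 | ___[b]____a   read b → write a, move left, go to q0
q0 | __[_]a____a   read _ → write _, move left, go to q2
q2 | _[_]_a____a   read _ → write _, move right, go to q2
q2 | __[_]a____a   read _ → write _, move right, go to q2
q2 | ___[a]____a   read a → write b, move right, go to q1
q1 | ___b[_]___a
M halts after 24 transitions.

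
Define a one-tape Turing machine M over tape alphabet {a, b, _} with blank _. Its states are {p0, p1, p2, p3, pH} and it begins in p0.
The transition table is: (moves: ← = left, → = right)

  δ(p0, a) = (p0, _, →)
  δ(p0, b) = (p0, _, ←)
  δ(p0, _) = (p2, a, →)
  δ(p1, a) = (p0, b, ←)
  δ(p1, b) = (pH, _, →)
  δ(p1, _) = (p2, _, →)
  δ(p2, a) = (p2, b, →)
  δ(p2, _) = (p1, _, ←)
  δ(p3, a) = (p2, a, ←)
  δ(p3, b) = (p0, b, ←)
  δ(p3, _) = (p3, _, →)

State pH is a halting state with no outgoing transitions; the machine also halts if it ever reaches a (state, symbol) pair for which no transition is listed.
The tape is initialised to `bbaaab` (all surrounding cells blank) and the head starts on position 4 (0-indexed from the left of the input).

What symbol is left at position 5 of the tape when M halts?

p0 | __bbaa[a]b   read a → write _, move →, go to p0
p0 | __bbaa_[b]   read b → write _, move ←, go to p0
p0 | __bbaa[_]_   read _ → write a, move →, go to p2
p2 | __bbaaa[_]   read _ → write _, move ←, go to p1
p1 | __bbaa[a]_   read a → write b, move ←, go to p0
p0 | __bba[a]b_   read a → write _, move →, go to p0
p0 | __bba_[b]_   read b → write _, move ←, go to p0
p0 | __bba[_]__   read _ → write a, move →, go to p2
p2 | __bbaa[_]_   read _ → write _, move ←, go to p1
p1 | __bba[a]__   read a → write b, move ←, go to p0
p0 | __bb[a]b__   read a → write _, move →, go to p0
p0 | __bb_[b]__   read b → write _, move ←, go to p0
p0 | __bb[_]___   read _ → write a, move →, go to p2
p2 | __bba[_]__   read _ → write _, move ←, go to p1
p1 | __bb[a]___   read a → write b, move ←, go to p0
p0 | __b[b]b___   read b → write _, move ←, go to p0
p0 | __[b]_b___   read b → write _, move ←, go to p0
p0 | _[_]__b___   read _ → write a, move →, go to p2
p2 | _a[_]_b___   read _ → write _, move ←, go to p1
p1 | _[a]__b___   read a → write b, move ←, go to p0
p0 | [_]b__b___   read _ → write a, move →, go to p2
p2 | a[b]__b___
Cell 5 holds _ when M halts.

_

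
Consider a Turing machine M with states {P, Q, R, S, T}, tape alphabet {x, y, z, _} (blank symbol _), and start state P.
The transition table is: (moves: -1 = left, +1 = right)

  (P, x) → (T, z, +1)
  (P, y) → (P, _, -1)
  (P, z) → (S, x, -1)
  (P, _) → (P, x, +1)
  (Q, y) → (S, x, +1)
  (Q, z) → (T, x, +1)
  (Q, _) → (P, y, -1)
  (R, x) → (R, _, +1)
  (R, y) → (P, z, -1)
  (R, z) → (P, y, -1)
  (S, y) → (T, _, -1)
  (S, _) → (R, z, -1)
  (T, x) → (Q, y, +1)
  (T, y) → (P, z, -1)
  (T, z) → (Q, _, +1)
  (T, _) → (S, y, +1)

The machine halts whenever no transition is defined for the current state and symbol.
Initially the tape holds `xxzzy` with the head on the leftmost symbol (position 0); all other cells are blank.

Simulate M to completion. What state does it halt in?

S

P | [x]xzzy__   read x → write z, move +1, go to T
T | z[x]zzy__   read x → write y, move +1, go to Q
Q | zy[z]zy__   read z → write x, move +1, go to T
T | zyx[z]y__   read z → write _, move +1, go to Q
Q | zyx_[y]__   read y → write x, move +1, go to S
S | zyx_x[_]_   read _ → write z, move -1, go to R
R | zyx_[x]z_   read x → write _, move +1, go to R
R | zyx__[z]_   read z → write y, move -1, go to P
P | zyx_[_]y_   read _ → write x, move +1, go to P
P | zyx_x[y]_   read y → write _, move -1, go to P
P | zyx_[x]__   read x → write z, move +1, go to T
T | zyx_z[_]_   read _ → write y, move +1, go to S
S | zyx_zy[_]   read _ → write z, move -1, go to R
R | zyx_z[y]z   read y → write z, move -1, go to P
P | zyx_[z]zz   read z → write x, move -1, go to S
S | zyx[_]xzz   read _ → write z, move -1, go to R
R | zy[x]zxzz   read x → write _, move +1, go to R
R | zy_[z]xzz   read z → write y, move -1, go to P
P | zy[_]yxzz   read _ → write x, move +1, go to P
P | zyx[y]xzz   read y → write _, move -1, go to P
P | zy[x]_xzz   read x → write z, move +1, go to T
T | zyz[_]xzz   read _ → write y, move +1, go to S
S | zyzy[x]zz
No transition is defined for (S, x); M halts in state S.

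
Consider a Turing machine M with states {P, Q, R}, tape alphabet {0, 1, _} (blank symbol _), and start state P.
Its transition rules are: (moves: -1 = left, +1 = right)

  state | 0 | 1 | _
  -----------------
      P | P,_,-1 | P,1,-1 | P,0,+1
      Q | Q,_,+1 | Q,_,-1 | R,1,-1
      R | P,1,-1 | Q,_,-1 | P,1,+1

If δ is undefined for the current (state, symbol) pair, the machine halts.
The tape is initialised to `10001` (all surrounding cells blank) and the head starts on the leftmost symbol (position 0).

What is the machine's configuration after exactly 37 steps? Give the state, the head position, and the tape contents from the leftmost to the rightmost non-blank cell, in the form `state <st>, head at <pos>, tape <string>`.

state P, head at -5, tape 0_____10001

state=P head=0 tape=______[1]0001   (P,1)→(P,1,-1)
state=P head=-1 tape=_____[_]10001   (P,_)→(P,0,+1)
state=P head=0 tape=_____0[1]0001   (P,1)→(P,1,-1)
state=P head=-1 tape=_____[0]10001   (P,0)→(P,_,-1)
state=P head=-2 tape=____[_]_10001   (P,_)→(P,0,+1)
state=P head=-1 tape=____0[_]10001   (P,_)→(P,0,+1)
state=P head=0 tape=____00[1]0001   (P,1)→(P,1,-1)
state=P head=-1 tape=____0[0]10001   (P,0)→(P,_,-1)
state=P head=-2 tape=____[0]_10001   (P,0)→(P,_,-1)
state=P head=-3 tape=___[_]__10001   (P,_)→(P,0,+1)
state=P head=-2 tape=___0[_]_10001   (P,_)→(P,0,+1)
state=P head=-1 tape=___00[_]10001   (P,_)→(P,0,+1)
state=P head=0 tape=___000[1]0001   (P,1)→(P,1,-1)
state=P head=-1 tape=___00[0]10001   (P,0)→(P,_,-1)
state=P head=-2 tape=___0[0]_10001   (P,0)→(P,_,-1)
state=P head=-3 tape=___[0]__10001   (P,0)→(P,_,-1)
state=P head=-4 tape=__[_]___10001   (P,_)→(P,0,+1)
state=P head=-3 tape=__0[_]__10001   (P,_)→(P,0,+1)
state=P head=-2 tape=__00[_]_10001   (P,_)→(P,0,+1)
state=P head=-1 tape=__000[_]10001   (P,_)→(P,0,+1)
state=P head=0 tape=__0000[1]0001   (P,1)→(P,1,-1)
state=P head=-1 tape=__000[0]10001   (P,0)→(P,_,-1)
state=P head=-2 tape=__00[0]_10001   (P,0)→(P,_,-1)
state=P head=-3 tape=__0[0]__10001   (P,0)→(P,_,-1)
state=P head=-4 tape=__[0]___10001   (P,0)→(P,_,-1)
state=P head=-5 tape=_[_]____10001   (P,_)→(P,0,+1)
state=P head=-4 tape=_0[_]___10001   (P,_)→(P,0,+1)
state=P head=-3 tape=_00[_]__10001   (P,_)→(P,0,+1)
state=P head=-2 tape=_000[_]_10001   (P,_)→(P,0,+1)
state=P head=-1 tape=_0000[_]10001   (P,_)→(P,0,+1)
state=P head=0 tape=_00000[1]0001   (P,1)→(P,1,-1)
state=P head=-1 tape=_0000[0]10001   (P,0)→(P,_,-1)
state=P head=-2 tape=_000[0]_10001   (P,0)→(P,_,-1)
state=P head=-3 tape=_00[0]__10001   (P,0)→(P,_,-1)
state=P head=-4 tape=_0[0]___10001   (P,0)→(P,_,-1)
state=P head=-5 tape=_[0]____10001   (P,0)→(P,_,-1)
state=P head=-6 tape=[_]_____10001   (P,_)→(P,0,+1)
state=P head=-5 tape=0[_]____10001
After 37 steps: state P, head at -5, tape 0_____10001.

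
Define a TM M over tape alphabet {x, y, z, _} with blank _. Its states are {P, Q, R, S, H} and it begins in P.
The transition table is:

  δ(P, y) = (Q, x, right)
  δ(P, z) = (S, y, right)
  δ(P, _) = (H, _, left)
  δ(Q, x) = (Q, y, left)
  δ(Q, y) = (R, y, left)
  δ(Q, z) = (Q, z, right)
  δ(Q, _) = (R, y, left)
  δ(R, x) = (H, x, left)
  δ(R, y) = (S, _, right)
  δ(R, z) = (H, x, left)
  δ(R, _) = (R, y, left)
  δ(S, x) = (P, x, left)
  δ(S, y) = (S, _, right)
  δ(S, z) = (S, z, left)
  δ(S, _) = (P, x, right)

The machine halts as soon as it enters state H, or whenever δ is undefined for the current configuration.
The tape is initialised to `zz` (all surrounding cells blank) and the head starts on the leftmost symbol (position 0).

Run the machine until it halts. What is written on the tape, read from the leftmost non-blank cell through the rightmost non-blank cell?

P | [z]z__   read z → write y, move right, go to S
S | y[z]__   read z → write z, move left, go to S
S | [y]z__   read y → write _, move right, go to S
S | _[z]__   read z → write z, move left, go to S
S | [_]z__   read _ → write x, move right, go to P
P | x[z]__   read z → write y, move right, go to S
S | xy[_]_   read _ → write x, move right, go to P
P | xyx[_]   read _ → write _, move left, go to H
H | xy[x]_
The non-blank tape span at halt is xyx.

xyx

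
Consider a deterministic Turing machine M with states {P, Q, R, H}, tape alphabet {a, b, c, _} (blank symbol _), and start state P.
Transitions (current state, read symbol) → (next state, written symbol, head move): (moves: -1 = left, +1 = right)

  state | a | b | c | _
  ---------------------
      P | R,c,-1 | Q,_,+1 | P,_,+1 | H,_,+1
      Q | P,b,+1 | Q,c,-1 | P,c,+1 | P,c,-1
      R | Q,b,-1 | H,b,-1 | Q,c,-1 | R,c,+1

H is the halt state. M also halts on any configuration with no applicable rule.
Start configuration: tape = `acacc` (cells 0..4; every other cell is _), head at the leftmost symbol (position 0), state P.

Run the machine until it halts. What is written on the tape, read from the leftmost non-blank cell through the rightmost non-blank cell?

c_c

state=P head=0 tape=_[a]cacc__   (P,a)→(R,c,-1)
state=R head=-1 tape=[_]ccacc__   (R,_)→(R,c,+1)
state=R head=0 tape=c[c]cacc__   (R,c)→(Q,c,-1)
state=Q head=-1 tape=[c]ccacc__   (Q,c)→(P,c,+1)
state=P head=0 tape=c[c]cacc__   (P,c)→(P,_,+1)
state=P head=1 tape=c_[c]acc__   (P,c)→(P,_,+1)
state=P head=2 tape=c__[a]cc__   (P,a)→(R,c,-1)
state=R head=1 tape=c_[_]ccc__   (R,_)→(R,c,+1)
state=R head=2 tape=c_c[c]cc__   (R,c)→(Q,c,-1)
state=Q head=1 tape=c_[c]ccc__   (Q,c)→(P,c,+1)
state=P head=2 tape=c_c[c]cc__   (P,c)→(P,_,+1)
state=P head=3 tape=c_c_[c]c__   (P,c)→(P,_,+1)
state=P head=4 tape=c_c__[c]__   (P,c)→(P,_,+1)
state=P head=5 tape=c_c___[_]_   (P,_)→(H,_,+1)
state=H head=6 tape=c_c____[_]
The non-blank tape span at halt is c_c.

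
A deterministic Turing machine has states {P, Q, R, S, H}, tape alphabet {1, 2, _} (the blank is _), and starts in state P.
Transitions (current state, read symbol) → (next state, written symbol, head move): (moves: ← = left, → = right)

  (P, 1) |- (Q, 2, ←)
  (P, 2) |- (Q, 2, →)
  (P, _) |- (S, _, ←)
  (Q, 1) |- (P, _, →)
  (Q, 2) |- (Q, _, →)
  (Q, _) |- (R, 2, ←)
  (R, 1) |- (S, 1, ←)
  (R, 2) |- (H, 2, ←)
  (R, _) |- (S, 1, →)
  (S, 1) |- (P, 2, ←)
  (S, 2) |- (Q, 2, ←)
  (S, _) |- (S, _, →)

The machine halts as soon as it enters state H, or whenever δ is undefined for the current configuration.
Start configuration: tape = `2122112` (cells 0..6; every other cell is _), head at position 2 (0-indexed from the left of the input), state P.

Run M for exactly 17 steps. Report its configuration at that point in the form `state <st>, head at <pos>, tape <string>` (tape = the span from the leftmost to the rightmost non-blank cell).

state R, head at 7, tape 212_2__22

P | 21[2]2112__   read 2 → write 2, move →, go to Q
Q | 212[2]112__   read 2 → write _, move →, go to Q
Q | 212_[1]12__   read 1 → write _, move →, go to P
P | 212__[1]2__   read 1 → write 2, move ←, go to Q
Q | 212_[_]22__   read _ → write 2, move ←, go to R
R | 212[_]222__   read _ → write 1, move →, go to S
S | 2121[2]22__   read 2 → write 2, move ←, go to Q
Q | 212[1]222__   read 1 → write _, move →, go to P
P | 212_[2]22__   read 2 → write 2, move →, go to Q
Q | 212_2[2]2__   read 2 → write _, move →, go to Q
Q | 212_2_[2]__   read 2 → write _, move →, go to Q
Q | 212_2__[_]_   read _ → write 2, move ←, go to R
R | 212_2_[_]2_   read _ → write 1, move →, go to S
S | 212_2_1[2]_   read 2 → write 2, move ←, go to Q
Q | 212_2_[1]2_   read 1 → write _, move →, go to P
P | 212_2__[2]_   read 2 → write 2, move →, go to Q
Q | 212_2__2[_]   read _ → write 2, move ←, go to R
R | 212_2__[2]2
After 17 steps: state R, head at 7, tape 212_2__22.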